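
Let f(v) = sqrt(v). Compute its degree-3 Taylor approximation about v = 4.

(v - 4)^3/512 - (v - 4)^2/64 + (v - 4)/4 + 2

Compute the successive derivatives at the expansion point and divide by k!.
f(4) = 2
f′(4) = 1/4
f′′(4) = -1/32
f′′′(4) = 3/256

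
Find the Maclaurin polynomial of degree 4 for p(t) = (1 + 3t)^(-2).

405*t^4 - 108*t^3 + 27*t^2 - 6*t + 1

[t^0] = 1;  [t^1] = -6;  [t^2] = 27;  [t^3] = -108;  [t^4] = 405.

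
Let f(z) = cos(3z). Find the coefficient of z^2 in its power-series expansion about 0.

f(0) = 1
f′(0) = 0
f′′(0) = -9

-9/2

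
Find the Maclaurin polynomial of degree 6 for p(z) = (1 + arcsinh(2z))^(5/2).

363*z^6/16 + 11*z^5/8 - 85*z^4/8 - 5*z^3/6 + 15*z^2/2 + 5*z + 1

Compose series: expand the inner function first, then feed it into the outer expansion.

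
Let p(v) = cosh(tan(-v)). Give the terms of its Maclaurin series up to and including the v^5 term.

3*v^4/8 + v^2/2 + 1

Compose series: expand the inner function first, then feed it into the outer expansion.
[v^0] = 1;  [v^1] = 0;  [v^2] = 1/2;  [v^3] = 0;  [v^4] = 3/8;  [v^5] = 0.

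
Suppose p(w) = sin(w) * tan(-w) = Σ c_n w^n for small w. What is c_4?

-1/6

Expand each factor separately, then convolve coefficients.
p(0) = 0
p′(0) = 0
p′′(0) = -2
p′′′(0) = 0
p^(4)(0) = -4
So c_4 = p^(4)(0)/4! = -1/6.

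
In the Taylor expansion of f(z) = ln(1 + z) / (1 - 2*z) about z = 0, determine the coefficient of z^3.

10/3

Use 1/(1 - r) = Σ r^k on the denominator, then take the Cauchy product.
f(0) = 0
f′(0) = 1
f′′(0) = 3
f′′′(0) = 20
The Taylor polynomial is Σ f^(k)(0)/k! · z^k.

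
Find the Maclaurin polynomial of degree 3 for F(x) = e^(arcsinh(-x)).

Plug the Maclaurin series of the inner function into that of the outer and collect terms.
[x^0] = 1;  [x^1] = -1;  [x^2] = 1/2;  [x^3] = 0.

x^2/2 - x + 1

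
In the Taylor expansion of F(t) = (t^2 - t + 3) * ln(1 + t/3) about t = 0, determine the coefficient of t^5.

Multiply each power in the prefactor through the base expansion.

29/1620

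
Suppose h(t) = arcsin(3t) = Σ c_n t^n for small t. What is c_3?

9/2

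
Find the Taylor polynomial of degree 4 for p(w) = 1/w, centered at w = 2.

(w - 2)^4/32 - (w - 2)^3/16 + (w - 2)^2/8 - (w - 2)/4 + 1/2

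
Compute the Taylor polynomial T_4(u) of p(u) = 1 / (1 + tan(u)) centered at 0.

5*u^4/3 - 4*u^3/3 + u^2 - u + 1

Expand as Σ (-1)^k u^k with u equal to the inner function's series.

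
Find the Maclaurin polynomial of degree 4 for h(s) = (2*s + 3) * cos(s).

Shift and add copies of the series according to the polynomial's terms.

s^4/8 - s^3 - 3*s^2/2 + 2*s + 3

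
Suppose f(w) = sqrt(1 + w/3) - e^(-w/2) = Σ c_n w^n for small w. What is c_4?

-1/324

Expand each term separately and add.
f(0) = 0
f′(0) = 2/3
f′′(0) = -5/18
f′′′(0) = 5/36
f^(4)(0) = -2/27
The Taylor polynomial is Σ f^(k)(0)/k! · w^k.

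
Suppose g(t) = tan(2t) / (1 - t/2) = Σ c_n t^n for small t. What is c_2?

Expand each factor separately, then convolve coefficients.
[t^0] = 0;  [t^1] = 2;  [t^2] = 1.
So c_2 = g′′(0)/2! = 1.

1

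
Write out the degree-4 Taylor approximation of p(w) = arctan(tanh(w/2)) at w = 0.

Compose series: expand the inner function first, then feed it into the outer expansion.
[w^0] = 0;  [w^1] = 1/2;  [w^2] = 0;  [w^3] = -1/12;  [w^4] = 0.

-w^3/12 + w/2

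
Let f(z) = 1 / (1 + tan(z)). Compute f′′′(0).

Write 1/(1+u) = 1 - u + u^2 - u^3 + ... and substitute the series for u.
The coefficient of z^3 in the expansion is -4/3, so f′′′(0) = 3! * (-4/3) = -8.

-8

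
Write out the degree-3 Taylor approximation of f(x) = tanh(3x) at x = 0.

-9*x^3 + 3*x

f(0) = 0
f′(0) = 3
f′′(0) = 0
f′′′(0) = -54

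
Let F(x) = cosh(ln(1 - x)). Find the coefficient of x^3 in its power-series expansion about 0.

Plug the Maclaurin series of the inner function into that of the outer and collect terms.
F(0) = 1
F′(0) = 0
F′′(0) = 1
F′′′(0) = 3

1/2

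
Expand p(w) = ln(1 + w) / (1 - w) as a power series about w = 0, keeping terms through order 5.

47*w^5/60 + 7*w^4/12 + 5*w^3/6 + w^2/2 + w

Take the Cauchy product of the two expansions.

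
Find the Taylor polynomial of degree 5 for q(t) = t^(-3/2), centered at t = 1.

-693*(t - 1)^5/256 + 315*(t - 1)^4/128 - 35*(t - 1)^3/16 + 15*(t - 1)^2/8 - 3*(t - 1)/2 + 1

Use the known series and substitute for the argument.
q(1) = 1
q′(1) = -3/2
q′′(1) = 15/4
q′′′(1) = -105/8
q^(4)(1) = 945/16
q^(5)(1) = -10395/32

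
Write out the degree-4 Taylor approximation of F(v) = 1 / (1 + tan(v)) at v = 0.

5*v^4/3 - 4*v^3/3 + v^2 - v + 1

Write 1/(1+u) = 1 - u + u^2 - u^3 + ... and substitute the series for u.
[v^0] = 1;  [v^1] = -1;  [v^2] = 1;  [v^3] = -4/3;  [v^4] = 5/3.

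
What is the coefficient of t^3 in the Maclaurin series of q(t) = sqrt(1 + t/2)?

q(0) = 1
q′(0) = 1/4
q′′(0) = -1/16
q′′′(0) = 3/64
So c_3 = q′′′(0)/3! = 1/128.

1/128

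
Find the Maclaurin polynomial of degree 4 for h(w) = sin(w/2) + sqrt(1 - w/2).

Combine the two series term by term.

-5*w^4/2048 - 11*w^3/384 - w^2/32 + w/4 + 1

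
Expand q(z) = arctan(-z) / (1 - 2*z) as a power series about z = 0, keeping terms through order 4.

Expand 1/(denominator) as a geometric series and multiply by the numerator's series.

-22*z^4/3 - 11*z^3/3 - 2*z^2 - z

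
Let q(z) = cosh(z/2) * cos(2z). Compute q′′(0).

Expand each factor separately, then convolve coefficients.
From the series, [z^2] q = -15/8; multiply by 2! = 2 to get -15/4.

-15/4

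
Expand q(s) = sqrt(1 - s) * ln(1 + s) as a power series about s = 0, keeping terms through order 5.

Write out both Maclaurin series and multiply, keeping only the needed powers.

529*s^5/1920 - 5*s^4/12 + 11*s^3/24 - s^2 + s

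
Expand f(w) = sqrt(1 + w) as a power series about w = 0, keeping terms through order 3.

w^3/16 - w^2/8 + w/2 + 1

[w^0] = 1;  [w^1] = 1/2;  [w^2] = -1/8;  [w^3] = 1/16.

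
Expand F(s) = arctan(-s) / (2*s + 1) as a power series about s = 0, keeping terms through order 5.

-223*s^5/15 + 22*s^4/3 - 11*s^3/3 + 2*s^2 - s

Expand 1/(denominator) as a geometric series and multiply by the numerator's series.
F(0) = 0
F′(0) = -1
F′′(0) = 4
F′′′(0) = -22
F^(4)(0) = 176
F^(5)(0) = -1784
The Taylor polynomial is Σ F^(k)(0)/k! · s^k.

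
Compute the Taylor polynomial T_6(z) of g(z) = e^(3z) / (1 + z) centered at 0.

Multiply the two series term by term and collect like powers.
g(0) = 1
g′(0) = 2
g′′(0) = 5
g′′′(0) = 12
g^(4)(0) = 33
g^(5)(0) = 78
g^(6)(0) = 261

29*z^6/80 + 13*z^5/20 + 11*z^4/8 + 2*z^3 + 5*z^2/2 + 2*z + 1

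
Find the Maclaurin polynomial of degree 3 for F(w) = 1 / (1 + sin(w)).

Use the geometric series for the reciprocal, then substitute.
F(0) = 1
F′(0) = -1
F′′(0) = 2
F′′′(0) = -5

-5*w^3/6 + w^2 - w + 1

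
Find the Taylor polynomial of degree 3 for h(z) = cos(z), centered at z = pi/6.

(z - pi/6)^3/12 - sqrt(3)*(z - pi/6)^2/4 - (z - pi/6)/2 + sqrt(3)/2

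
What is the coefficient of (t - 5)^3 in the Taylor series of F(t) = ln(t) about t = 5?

Apply the Taylor formula c_k = f^(k)(a)/k!.
[(t - 5)^0] = ln(5);  [(t - 5)^1] = 1/5;  [(t - 5)^2] = -1/50;  [(t - 5)^3] = 1/375.

1/375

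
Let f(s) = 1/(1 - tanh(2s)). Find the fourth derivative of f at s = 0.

Compose series: expand the inner function first, then feed it into the outer expansion.
The coefficient of s^4 in the expansion is 16/3, so f^(4)(0) = 4! * (16/3) = 128.

128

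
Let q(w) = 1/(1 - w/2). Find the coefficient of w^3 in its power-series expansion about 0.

1/8

Use the known series and substitute for the argument.
[w^0] = 1;  [w^1] = 1/2;  [w^2] = 1/4;  [w^3] = 1/8.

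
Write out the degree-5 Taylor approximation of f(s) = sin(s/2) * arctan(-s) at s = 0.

Take the Cauchy product of the two expansions.
f(0) = 0
f′(0) = 0
f′′(0) = -1
f′′′(0) = 0
f^(4)(0) = 9/2
f^(5)(0) = 0

3*s^4/16 - s^2/2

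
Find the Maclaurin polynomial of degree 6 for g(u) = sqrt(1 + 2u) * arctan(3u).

1869*u^6/40 + 2049*u^5/40 - 15*u^4/2 - 21*u^3/2 + 3*u^2 + 3*u

Take the Cauchy product of the two expansions.
[u^0] = 0;  [u^1] = 3;  [u^2] = 3;  [u^3] = -21/2;  [u^4] = -15/2;  [u^5] = 2049/40;  [u^6] = 1869/40.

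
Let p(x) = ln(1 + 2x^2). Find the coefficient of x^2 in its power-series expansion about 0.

p(0) = 0
p′(0) = 0
p′′(0) = 4
So c_2 = p′′(0)/2! = 2.

2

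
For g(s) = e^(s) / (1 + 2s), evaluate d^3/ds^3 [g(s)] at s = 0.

Expand each factor separately, then convolve coefficients.
The coefficient of s^3 in the expansion is -29/6, so g′′′(0) = 3! * (-29/6) = -29.

-29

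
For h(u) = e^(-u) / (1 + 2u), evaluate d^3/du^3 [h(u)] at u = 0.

-79

Multiply the two series term by term and collect like powers.
The coefficient of u^3 in the expansion is -79/6, so h′′′(0) = 3! * (-79/6) = -79.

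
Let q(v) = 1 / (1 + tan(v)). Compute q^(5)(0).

-256

Expand as Σ (-1)^k u^k with u equal to the inner function's series.
The coefficient of v^5 in the expansion is -32/15, so q^(5)(0) = 5! * (-32/15) = -256.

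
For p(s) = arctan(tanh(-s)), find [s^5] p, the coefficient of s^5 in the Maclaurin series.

Compose series: expand the inner function first, then feed it into the outer expansion.
p(0) = 0
p′(0) = -1
p′′(0) = 0
p′′′(0) = 4
p^(4)(0) = 0
p^(5)(0) = -80
So c_5 = p^(5)(0)/5! = -2/3.

-2/3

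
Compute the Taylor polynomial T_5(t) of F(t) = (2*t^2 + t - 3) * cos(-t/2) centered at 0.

Shift and add copies of the series according to the polynomial's terms.
F(0) = -3
F′(0) = 1
F′′(0) = 19/4
F′′′(0) = -3/4
F^(4)(0) = -99/16
F^(5)(0) = 5/16
Then c_k = F^(k)(0)/k! gives each Taylor coefficient.

t^5/384 - 33*t^4/128 - t^3/8 + 19*t^2/8 + t - 3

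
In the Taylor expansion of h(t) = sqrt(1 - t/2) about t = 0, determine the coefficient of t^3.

Use the known series and substitute for the argument.
h(0) = 1
h′(0) = -1/4
h′′(0) = -1/16
h′′′(0) = -3/64
So c_3 = h′′′(0)/3! = -1/128.

-1/128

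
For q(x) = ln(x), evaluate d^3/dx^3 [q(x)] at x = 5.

2/125

Apply the Taylor formula c_k = f^(k)(a)/k!.
The coefficient of (x - 5)^3 in the expansion is 1/375, so q′′′(5) = 3! * (1/375) = 2/125.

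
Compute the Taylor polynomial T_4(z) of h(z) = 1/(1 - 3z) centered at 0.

81*z^4 + 27*z^3 + 9*z^2 + 3*z + 1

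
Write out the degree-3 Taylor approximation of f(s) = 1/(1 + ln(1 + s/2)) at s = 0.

Let u equal the inner series; expand the outer function in u and truncate.

-7*s^3/24 + 3*s^2/8 - s/2 + 1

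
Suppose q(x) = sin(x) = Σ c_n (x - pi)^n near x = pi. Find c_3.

[(x - pi)^0] = 0;  [(x - pi)^1] = -1;  [(x - pi)^2] = 0;  [(x - pi)^3] = 1/6.

1/6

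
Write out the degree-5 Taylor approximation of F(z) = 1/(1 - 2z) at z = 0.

F(0) = 1
F′(0) = 2
F′′(0) = 8
F′′′(0) = 48
F^(4)(0) = 384
F^(5)(0) = 3840
The Taylor polynomial is Σ F^(k)(0)/k! · z^k.

32*z^5 + 16*z^4 + 8*z^3 + 4*z^2 + 2*z + 1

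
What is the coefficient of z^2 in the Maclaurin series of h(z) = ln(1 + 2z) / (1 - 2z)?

Write out both Maclaurin series and multiply, keeping only the needed powers.

2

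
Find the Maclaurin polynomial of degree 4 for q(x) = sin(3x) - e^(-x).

Add the two expansions coefficient-wise.

-x^4/24 - 13*x^3/3 - x^2/2 + 4*x - 1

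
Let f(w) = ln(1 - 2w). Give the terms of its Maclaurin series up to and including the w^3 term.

f(0) = 0
f′(0) = -2
f′′(0) = -4
f′′′(0) = -16
Then c_k = f^(k)(0)/k! gives each Taylor coefficient.

-8*w^3/3 - 2*w^2 - 2*w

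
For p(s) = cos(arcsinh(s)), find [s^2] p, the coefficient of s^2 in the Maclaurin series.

Compose series: expand the inner function first, then feed it into the outer expansion.
p(0) = 1
p′(0) = 0
p′′(0) = -1

-1/2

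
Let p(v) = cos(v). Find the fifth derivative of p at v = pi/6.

Compute the successive derivatives at the expansion point and divide by k!.
The coefficient of (v - pi/6)^5 in the expansion is -1/240, so p^(5)(pi/6) = 5! * (-1/240) = -1/2.

-1/2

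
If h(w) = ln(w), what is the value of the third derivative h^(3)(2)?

1/4

From the series, [(w - 2)^3] h = 1/24; multiply by 3! = 6 to get 1/4.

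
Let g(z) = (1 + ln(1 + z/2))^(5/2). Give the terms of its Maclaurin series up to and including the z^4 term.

75*z^4/2048 - 35*z^3/384 + 5*z^2/32 + 5*z/4 + 1

Compose series: expand the inner function first, then feed it into the outer expansion.
g(0) = 1
g′(0) = 5/4
g′′(0) = 5/16
g′′′(0) = -35/64
g^(4)(0) = 225/256
The Taylor polynomial is Σ g^(k)(0)/k! · z^k.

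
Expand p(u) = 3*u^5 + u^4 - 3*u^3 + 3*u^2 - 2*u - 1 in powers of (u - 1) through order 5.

3*(u - 1)^5 + 16*(u - 1)^4 + 31*(u - 1)^3 + 30*(u - 1)^2 + 14*(u - 1) + 1

Apply the Taylor formula c_k = f^(k)(a)/k!.
p(1) = 1
p′(1) = 14
p′′(1) = 60
p′′′(1) = 186
p^(4)(1) = 384
p^(5)(1) = 360
Then c_k = p^(k)(1)/k! gives each Taylor coefficient.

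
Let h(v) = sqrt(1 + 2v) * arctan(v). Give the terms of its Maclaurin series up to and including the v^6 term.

109*v^6/120 - 31*v^5/120 + v^4/6 - 5*v^3/6 + v^2 + v

Expand each factor separately, then convolve coefficients.
[v^0] = 0;  [v^1] = 1;  [v^2] = 1;  [v^3] = -5/6;  [v^4] = 1/6;  [v^5] = -31/120;  [v^6] = 109/120.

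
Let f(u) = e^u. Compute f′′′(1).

e

Differentiate repeatedly and evaluate at the center.
The coefficient of (u - 1)^3 in the expansion is e/6, so f′′′(1) = 3! * (e/6) = e.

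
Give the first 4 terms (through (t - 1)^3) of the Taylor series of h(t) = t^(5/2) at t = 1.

Differentiate repeatedly and evaluate at the center.

5*(t - 1)^3/16 + 15*(t - 1)^2/8 + 5*(t - 1)/2 + 1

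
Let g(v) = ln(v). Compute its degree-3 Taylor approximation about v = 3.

Use the known series and substitute for the argument.
[(v - 3)^0] = ln(3);  [(v - 3)^1] = 1/3;  [(v - 3)^2] = -1/18;  [(v - 3)^3] = 1/81.

(v - 3)^3/81 - (v - 3)^2/18 + (v - 3)/3 + ln(3)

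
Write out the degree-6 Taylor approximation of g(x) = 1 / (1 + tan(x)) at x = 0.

122*x^6/45 - 32*x^5/15 + 5*x^4/3 - 4*x^3/3 + x^2 - x + 1

Use the geometric series for the reciprocal, then substitute.
g(0) = 1
g′(0) = -1
g′′(0) = 2
g′′′(0) = -8
g^(4)(0) = 40
g^(5)(0) = -256
g^(6)(0) = 1952
The Taylor polynomial is Σ g^(k)(0)/k! · x^k.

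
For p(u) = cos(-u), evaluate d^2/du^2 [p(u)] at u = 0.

The coefficient of u^2 in the expansion is -1/2, so p′′(0) = 2! * (-1/2) = -1.

-1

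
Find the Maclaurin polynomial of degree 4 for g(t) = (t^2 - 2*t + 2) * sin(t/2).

Shift and add copies of the series according to the polynomial's terms.

t^4/24 + 11*t^3/24 - t^2 + t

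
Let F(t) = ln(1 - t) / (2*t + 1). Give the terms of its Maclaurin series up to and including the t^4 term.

Use 1/(1 - r) = Σ r^k on the denominator, then take the Cauchy product.

77*t^4/12 - 10*t^3/3 + 3*t^2/2 - t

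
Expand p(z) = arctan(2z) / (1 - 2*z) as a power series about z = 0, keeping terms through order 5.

416*z^5/15 + 32*z^4/3 + 16*z^3/3 + 4*z^2 + 2*z

Multiply the numerator's expansion by the denominator's geometric series.
p(0) = 0
p′(0) = 2
p′′(0) = 8
p′′′(0) = 32
p^(4)(0) = 256
p^(5)(0) = 3328
Dividing each by k! gives the coefficients c_0, ..., c_5.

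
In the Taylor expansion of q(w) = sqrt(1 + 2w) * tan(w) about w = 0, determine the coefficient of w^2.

Take the Cauchy product of the two expansions.
q(0) = 0
q′(0) = 1
q′′(0) = 2

1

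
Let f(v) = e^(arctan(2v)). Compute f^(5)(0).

Compose series: expand the inner function first, then feed it into the outer expansion.
The coefficient of v^5 in the expansion is 4/3, so f^(5)(0) = 5! * (4/3) = 160.

160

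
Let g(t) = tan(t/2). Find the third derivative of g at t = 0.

1/4

From the series, [t^3] g = 1/24; multiply by 3! = 6 to get 1/4.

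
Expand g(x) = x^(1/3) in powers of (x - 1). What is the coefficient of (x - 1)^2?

-1/9

Apply the Taylor formula c_k = f^(k)(a)/k!.
[(x - 1)^0] = 1;  [(x - 1)^1] = 1/3;  [(x - 1)^2] = -1/9.
So c_2 = g′′(1)/2! = -1/9.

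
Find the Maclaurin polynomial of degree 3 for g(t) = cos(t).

1 - t^2/2

g(0) = 1
g′(0) = 0
g′′(0) = -1
g′′′(0) = 0
Then c_k = g^(k)(0)/k! gives each Taylor coefficient.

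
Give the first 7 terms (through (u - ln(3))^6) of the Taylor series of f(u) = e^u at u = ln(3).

(u - ln(3))^6/240 + (u - ln(3))^5/40 + (u - ln(3))^4/8 + (u - ln(3))^3/2 + 3*(u - ln(3))^2/2 + 3*(u - ln(3)) + 3

f(ln(3)) = 3
f′(ln(3)) = 3
f′′(ln(3)) = 3
f′′′(ln(3)) = 3
f^(4)(ln(3)) = 3
f^(5)(ln(3)) = 3
f^(6)(ln(3)) = 3
The Taylor polynomial is Σ f^(k)(ln(3))/k! · (u - ln(3))^k.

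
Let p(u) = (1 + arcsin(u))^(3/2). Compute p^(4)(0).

Substitute the inner expansion into the outer series and collect powers.
The coefficient of u^4 in the expansion is 19/128, so p^(4)(0) = 4! * (19/128) = 57/16.

57/16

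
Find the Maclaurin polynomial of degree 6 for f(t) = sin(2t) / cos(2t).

Write the quotient as an unknown series and match coefficients against numerator = denominator · series.
f(0) = 0
f′(0) = 2
f′′(0) = 0
f′′′(0) = 16
f^(4)(0) = 0
f^(5)(0) = 512
f^(6)(0) = 0
Dividing each by k! gives the coefficients c_0, ..., c_6.

64*t^5/15 + 8*t^3/3 + 2*t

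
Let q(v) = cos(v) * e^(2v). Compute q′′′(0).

Take the Cauchy product of the two expansions.
The coefficient of v^3 in the expansion is 1/3, so q′′′(0) = 3! * (1/3) = 2.

2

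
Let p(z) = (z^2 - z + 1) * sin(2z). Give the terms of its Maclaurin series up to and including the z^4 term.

Distribute the polynomial across the series and collect like powers.
p(0) = 0
p′(0) = 2
p′′(0) = -4
p′′′(0) = 4
p^(4)(0) = 32
The Taylor polynomial is Σ p^(k)(0)/k! · z^k.

4*z^4/3 + 2*z^3/3 - 2*z^2 + 2*z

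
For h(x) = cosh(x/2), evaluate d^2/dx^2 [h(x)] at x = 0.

1/4

The coefficient of x^2 in the expansion is 1/8, so h′′(0) = 2! * (1/8) = 1/4.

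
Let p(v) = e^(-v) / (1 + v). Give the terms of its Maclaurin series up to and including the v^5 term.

Take the Cauchy product of the two expansions.
[v^0] = 1;  [v^1] = -2;  [v^2] = 5/2;  [v^3] = -8/3;  [v^4] = 65/24;  [v^5] = -163/60.

-163*v^5/60 + 65*v^4/24 - 8*v^3/3 + 5*v^2/2 - 2*v + 1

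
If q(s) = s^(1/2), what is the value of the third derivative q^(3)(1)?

3/8

From the series, [(s - 1)^3] q = 1/16; multiply by 3! = 6 to get 3/8.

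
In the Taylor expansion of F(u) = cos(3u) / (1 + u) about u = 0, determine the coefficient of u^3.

7/2

Multiply the two series term by term and collect like powers.
F(0) = 1
F′(0) = -1
F′′(0) = -7
F′′′(0) = 21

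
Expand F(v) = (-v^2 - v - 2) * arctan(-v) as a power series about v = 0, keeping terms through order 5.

v^5/15 - v^4/3 + v^3/3 + v^2 + 2*v

Distribute the polynomial across the series and collect like powers.
F(0) = 0
F′(0) = 2
F′′(0) = 2
F′′′(0) = 2
F^(4)(0) = -8
F^(5)(0) = 8
The Taylor polynomial is Σ F^(k)(0)/k! · v^k.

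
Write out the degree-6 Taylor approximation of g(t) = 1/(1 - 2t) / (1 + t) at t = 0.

43*t^6 + 21*t^5 + 11*t^4 + 5*t^3 + 3*t^2 + t + 1

Multiply the two series term by term and collect like powers.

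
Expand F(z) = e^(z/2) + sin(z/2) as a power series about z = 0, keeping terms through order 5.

Expand each term separately and add.
F(0) = 1
F′(0) = 1
F′′(0) = 1/4
F′′′(0) = 0
F^(4)(0) = 1/16
F^(5)(0) = 1/16
Dividing each by k! gives the coefficients c_0, ..., c_5.

z^5/1920 + z^4/384 + z^2/8 + z + 1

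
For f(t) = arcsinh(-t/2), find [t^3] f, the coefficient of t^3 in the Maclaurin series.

1/48

f(0) = 0
f′(0) = -1/2
f′′(0) = 0
f′′′(0) = 1/8
The Taylor polynomial is Σ f^(k)(0)/k! · t^k.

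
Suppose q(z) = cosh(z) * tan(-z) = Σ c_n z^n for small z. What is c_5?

Expand each factor separately, then convolve coefficients.

-41/120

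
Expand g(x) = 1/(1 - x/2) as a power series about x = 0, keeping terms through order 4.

[x^0] = 1;  [x^1] = 1/2;  [x^2] = 1/4;  [x^3] = 1/8;  [x^4] = 1/16.

x^4/16 + x^3/8 + x^2/4 + x/2 + 1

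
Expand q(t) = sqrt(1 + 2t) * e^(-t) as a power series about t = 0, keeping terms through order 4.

-3*t^4/2 + 4*t^3/3 - t^2 + 1

Write out both Maclaurin series and multiply, keeping only the needed powers.
[t^0] = 1;  [t^1] = 0;  [t^2] = -1;  [t^3] = 4/3;  [t^4] = -3/2.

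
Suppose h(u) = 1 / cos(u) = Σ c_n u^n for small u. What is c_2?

Write the quotient as an unknown series and match coefficients against numerator = denominator · series.
[u^0] = 1;  [u^1] = 0;  [u^2] = 1/2.

1/2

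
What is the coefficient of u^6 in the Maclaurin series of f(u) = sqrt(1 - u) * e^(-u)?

Multiply the two series term by term and collect like powers.
f(0) = 1
f′(0) = -3/2
f′′(0) = 7/4
f′′′(0) = -17/8
f^(4)(0) = 33/16
f^(5)(0) = -107/32
f^(6)(0) = -89/64
So c_6 = f^(6)(0)/6! = -89/46080.

-89/46080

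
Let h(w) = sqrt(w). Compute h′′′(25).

3/25000

The coefficient of (w - 25)^3 in the expansion is 1/50000, so h′′′(25) = 3! * (1/50000) = 3/25000.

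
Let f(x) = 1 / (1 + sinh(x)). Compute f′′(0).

Write 1/(1+u) = 1 - u + u^2 - u^3 + ... and substitute the series for u.
The coefficient of x^2 in the expansion is 1, so f′′(0) = 2! * (1) = 2.

2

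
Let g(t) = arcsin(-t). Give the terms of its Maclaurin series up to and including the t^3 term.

-t^3/6 - t

[t^0] = 0;  [t^1] = -1;  [t^2] = 0;  [t^3] = -1/6.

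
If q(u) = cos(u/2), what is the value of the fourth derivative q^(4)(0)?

1/16

The coefficient of u^4 in the expansion is 1/384, so q^(4)(0) = 4! * (1/384) = 1/16.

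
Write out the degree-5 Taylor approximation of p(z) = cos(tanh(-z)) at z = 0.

3*z^4/8 - z^2/2 + 1

Let u equal the inner series; expand the outer function in u and truncate.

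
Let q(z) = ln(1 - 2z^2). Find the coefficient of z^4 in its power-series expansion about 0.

c_4 = q^(4)(0)/4! = -2.

-2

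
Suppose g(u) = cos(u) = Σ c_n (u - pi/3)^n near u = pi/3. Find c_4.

1/48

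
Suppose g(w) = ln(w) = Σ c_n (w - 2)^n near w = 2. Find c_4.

Apply the Taylor formula c_k = f^(k)(a)/k!.
g(2) = ln(2)
g′(2) = 1/2
g′′(2) = -1/4
g′′′(2) = 1/4
g^(4)(2) = -3/8

-1/64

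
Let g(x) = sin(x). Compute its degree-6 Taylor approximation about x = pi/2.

-(x - pi/2)^6/720 + (x - pi/2)^4/24 - (x - pi/2)^2/2 + 1

[(x - pi/2)^0] = 1;  [(x - pi/2)^1] = 0;  [(x - pi/2)^2] = -1/2;  [(x - pi/2)^3] = 0;  [(x - pi/2)^4] = 1/24;  [(x - pi/2)^5] = 0;  [(x - pi/2)^6] = -1/720.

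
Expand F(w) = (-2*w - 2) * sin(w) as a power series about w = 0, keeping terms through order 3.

Shift and add copies of the series according to the polynomial's terms.
F(0) = 0
F′(0) = -2
F′′(0) = -4
F′′′(0) = 2

w^3/3 - 2*w^2 - 2*w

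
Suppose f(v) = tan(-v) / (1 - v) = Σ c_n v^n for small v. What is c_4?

Expand each factor separately, then convolve coefficients.
f(0) = 0
f′(0) = -1
f′′(0) = -2
f′′′(0) = -8
f^(4)(0) = -32

-4/3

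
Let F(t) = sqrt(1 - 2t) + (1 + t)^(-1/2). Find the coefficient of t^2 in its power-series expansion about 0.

-1/8

Add the two expansions coefficient-wise.
F(0) = 2
F′(0) = -3/2
F′′(0) = -1/4
So c_2 = F′′(0)/2! = -1/8.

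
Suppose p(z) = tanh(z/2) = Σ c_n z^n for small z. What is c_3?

Differentiate repeatedly and evaluate at the center.
p(0) = 0
p′(0) = 1/2
p′′(0) = 0
p′′′(0) = -1/4
So c_3 = p′′′(0)/3! = -1/24.

-1/24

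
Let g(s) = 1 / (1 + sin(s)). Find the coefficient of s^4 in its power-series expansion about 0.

2/3

Write 1/(1+u) = 1 - u + u^2 - u^3 + ... and substitute the series for u.
[s^0] = 1;  [s^1] = -1;  [s^2] = 1;  [s^3] = -5/6;  [s^4] = 2/3.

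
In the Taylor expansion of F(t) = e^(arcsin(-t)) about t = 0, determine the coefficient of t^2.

1/2

Substitute the inner expansion into the outer series and collect powers.
F(0) = 1
F′(0) = -1
F′′(0) = 1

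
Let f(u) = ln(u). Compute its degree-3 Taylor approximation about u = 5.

f(5) = ln(5)
f′(5) = 1/5
f′′(5) = -1/25
f′′′(5) = 2/125
Then c_k = f^(k)(5)/k! gives each Taylor coefficient.

(u - 5)^3/375 - (u - 5)^2/50 + (u - 5)/5 + ln(5)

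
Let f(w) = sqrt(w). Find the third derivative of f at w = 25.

3/25000

The coefficient of (w - 25)^3 in the expansion is 1/50000, so f′′′(25) = 3! * (1/50000) = 3/25000.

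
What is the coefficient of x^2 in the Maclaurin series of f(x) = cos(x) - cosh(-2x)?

Expand each term separately and add.
[x^0] = 0;  [x^1] = 0;  [x^2] = -5/2.
So c_2 = f′′(0)/2! = -5/2.

-5/2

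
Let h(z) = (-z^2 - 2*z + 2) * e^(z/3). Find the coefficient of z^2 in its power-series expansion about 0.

Shift and add copies of the series according to the polynomial's terms.
[z^0] = 2;  [z^1] = -4/3;  [z^2] = -14/9.
So c_2 = h′′(0)/2! = -14/9.

-14/9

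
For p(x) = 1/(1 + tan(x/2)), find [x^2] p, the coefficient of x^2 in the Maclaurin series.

1/4

Substitute the inner expansion into the outer series and collect powers.
p(0) = 1
p′(0) = -1/2
p′′(0) = 1/2
The Taylor polynomial is Σ p^(k)(0)/k! · x^k.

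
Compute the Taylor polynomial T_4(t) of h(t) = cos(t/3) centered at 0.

t^4/1944 - t^2/18 + 1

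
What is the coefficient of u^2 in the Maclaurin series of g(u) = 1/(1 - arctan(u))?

Let u equal the inner series; expand the outer function in u and truncate.
[u^0] = 1;  [u^1] = 1;  [u^2] = 1.

1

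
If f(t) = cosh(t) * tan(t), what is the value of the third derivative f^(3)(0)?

5

Multiply the two series term by term and collect like powers.
The coefficient of t^3 in the expansion is 5/6, so f′′′(0) = 3! * (5/6) = 5.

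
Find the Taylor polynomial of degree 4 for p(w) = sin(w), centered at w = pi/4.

Apply the Taylor formula c_k = f^(k)(a)/k!.
p(pi/4) = sqrt(2)/2
p′(pi/4) = sqrt(2)/2
p′′(pi/4) = -sqrt(2)/2
p′′′(pi/4) = -sqrt(2)/2
p^(4)(pi/4) = sqrt(2)/2

sqrt(2)*(w - pi/4)^4/48 - sqrt(2)*(w - pi/4)^3/12 - sqrt(2)*(w - pi/4)^2/4 + sqrt(2)*(w - pi/4)/2 + sqrt(2)/2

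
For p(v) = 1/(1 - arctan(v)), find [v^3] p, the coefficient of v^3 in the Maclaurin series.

2/3

Substitute the inner expansion into the outer series and collect powers.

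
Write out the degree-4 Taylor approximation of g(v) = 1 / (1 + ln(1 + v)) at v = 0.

Expand as Σ (-1)^k u^k with u equal to the inner function's series.
g(0) = 1
g′(0) = -1
g′′(0) = 3
g′′′(0) = -14
g^(4)(0) = 88

11*v^4/3 - 7*v^3/3 + 3*v^2/2 - v + 1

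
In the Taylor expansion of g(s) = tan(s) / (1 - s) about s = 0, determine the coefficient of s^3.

Expand each factor separately, then convolve coefficients.
g(0) = 0
g′(0) = 1
g′′(0) = 2
g′′′(0) = 8
So c_3 = g′′′(0)/3! = 4/3.

4/3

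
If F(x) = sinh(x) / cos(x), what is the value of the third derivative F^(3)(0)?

4

Invert the denominator's series and multiply.
From the series, [x^3] F = 2/3; multiply by 3! = 6 to get 4.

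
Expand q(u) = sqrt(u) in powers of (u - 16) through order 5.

7*(u - 16)^5/67108864 - 5*(u - 16)^4/2097152 + (u - 16)^3/16384 - (u - 16)^2/512 + (u - 16)/8 + 4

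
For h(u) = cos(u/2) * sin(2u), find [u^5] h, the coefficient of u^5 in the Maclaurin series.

Expand each factor separately, then convolve coefficients.
h(0) = 0
h′(0) = 2
h′′(0) = 0
h′′′(0) = -19/2
h^(4)(0) = 0
h^(5)(0) = 421/8

421/960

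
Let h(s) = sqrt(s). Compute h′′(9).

The coefficient of (s - 9)^2 in the expansion is -1/216, so h′′(9) = 2! * (-1/216) = -1/108.

-1/108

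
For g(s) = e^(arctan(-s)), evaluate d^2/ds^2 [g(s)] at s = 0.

1

Let u equal the inner series; expand the outer function in u and truncate.
The coefficient of s^2 in the expansion is 1/2, so g′′(0) = 2! * (1/2) = 1.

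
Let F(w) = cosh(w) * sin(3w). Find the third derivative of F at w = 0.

-18

Multiply the two series term by term and collect like powers.
The coefficient of w^3 in the expansion is -3, so F′′′(0) = 3! * (-3) = -18.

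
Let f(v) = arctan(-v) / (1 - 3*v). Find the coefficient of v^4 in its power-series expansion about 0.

-26

Expand 1/(denominator) as a geometric series and multiply by the numerator's series.
f(0) = 0
f′(0) = -1
f′′(0) = -6
f′′′(0) = -52
f^(4)(0) = -624
Then c_k = f^(k)(0)/k! gives each Taylor coefficient.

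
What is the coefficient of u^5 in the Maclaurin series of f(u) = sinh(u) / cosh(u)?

Write the quotient as an unknown series and match coefficients against numerator = denominator · series.

2/15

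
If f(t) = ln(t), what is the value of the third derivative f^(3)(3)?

The coefficient of (t - 3)^3 in the expansion is 1/81, so f′′′(3) = 3! * (1/81) = 2/27.

2/27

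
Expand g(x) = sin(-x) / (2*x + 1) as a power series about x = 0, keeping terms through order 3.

Multiply the numerator's expansion by the denominator's geometric series.
g(0) = 0
g′(0) = -1
g′′(0) = 4
g′′′(0) = -23

-23*x^3/6 + 2*x^2 - x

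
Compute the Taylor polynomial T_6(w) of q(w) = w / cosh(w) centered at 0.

Invert the denominator's series and multiply.

5*w^5/24 - w^3/2 + w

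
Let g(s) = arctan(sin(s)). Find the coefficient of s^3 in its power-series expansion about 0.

-1/2

Compose series: expand the inner function first, then feed it into the outer expansion.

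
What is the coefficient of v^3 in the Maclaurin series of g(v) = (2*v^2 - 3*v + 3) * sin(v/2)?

Shift and add copies of the series according to the polynomial's terms.
g(0) = 0
g′(0) = 3/2
g′′(0) = -3
g′′′(0) = 45/8
So c_3 = g′′′(0)/3! = 15/16.

15/16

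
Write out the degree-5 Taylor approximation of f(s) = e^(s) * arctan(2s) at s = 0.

Write out both Maclaurin series and multiply, keeping only the needed powers.
[s^0] = 0;  [s^1] = 2;  [s^2] = 2;  [s^3] = -5/3;  [s^4] = -7/3;  [s^5] = 103/20.

103*s^5/20 - 7*s^4/3 - 5*s^3/3 + 2*s^2 + 2*s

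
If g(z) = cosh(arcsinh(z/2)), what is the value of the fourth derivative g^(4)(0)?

-3/16

Compose series: expand the inner function first, then feed it into the outer expansion.
The coefficient of z^4 in the expansion is -1/128, so g^(4)(0) = 4! * (-1/128) = -3/16.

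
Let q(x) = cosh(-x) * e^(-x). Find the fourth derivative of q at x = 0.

Take the Cauchy product of the two expansions.
The coefficient of x^4 in the expansion is 1/3, so q^(4)(0) = 4! * (1/3) = 8.

8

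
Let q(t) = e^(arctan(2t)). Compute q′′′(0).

Let u equal the inner series; expand the outer function in u and truncate.
From the series, [t^3] q = -4/3; multiply by 3! = 6 to get -8.

-8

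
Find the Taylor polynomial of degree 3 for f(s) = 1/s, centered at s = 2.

-(s - 2)^3/16 + (s - 2)^2/8 - (s - 2)/4 + 1/2

[(s - 2)^0] = 1/2;  [(s - 2)^1] = -1/4;  [(s - 2)^2] = 1/8;  [(s - 2)^3] = -1/16.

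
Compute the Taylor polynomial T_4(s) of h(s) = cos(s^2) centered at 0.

Use the known series and substitute for the argument.
h(0) = 1
h′(0) = 0
h′′(0) = 0
h′′′(0) = 0
h^(4)(0) = -12

1 - s^4/2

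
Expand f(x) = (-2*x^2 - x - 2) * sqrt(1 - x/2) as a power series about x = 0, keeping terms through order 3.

Multiply each power in the prefactor through the base expansion.

35*x^3/64 - 27*x^2/16 - x/2 - 2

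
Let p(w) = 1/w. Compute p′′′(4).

-3/128

The coefficient of (w - 4)^3 in the expansion is -1/256, so p′′′(4) = 3! * (-1/256) = -3/128.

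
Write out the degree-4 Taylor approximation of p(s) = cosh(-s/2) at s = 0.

s^4/384 + s^2/8 + 1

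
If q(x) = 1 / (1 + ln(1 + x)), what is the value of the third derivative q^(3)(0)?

Write 1/(1+u) = 1 - u + u^2 - u^3 + ... and substitute the series for u.
From the series, [x^3] q = -7/3; multiply by 3! = 6 to get -14.

-14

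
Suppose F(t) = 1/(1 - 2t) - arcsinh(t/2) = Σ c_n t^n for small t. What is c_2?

Add the two expansions coefficient-wise.
[t^0] = 1;  [t^1] = 3/2;  [t^2] = 4.

4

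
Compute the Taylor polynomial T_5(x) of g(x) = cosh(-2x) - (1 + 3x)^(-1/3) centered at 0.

Expand each term separately and add.
g(0) = 0
g′(0) = 1
g′′(0) = 0
g′′′(0) = 28
g^(4)(0) = -264
g^(5)(0) = 3640
Dividing each by k! gives the coefficients c_0, ..., c_5.

91*x^5/3 - 11*x^4 + 14*x^3/3 + x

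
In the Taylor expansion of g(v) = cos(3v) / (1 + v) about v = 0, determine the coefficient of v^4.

-1/8

Multiply the two series term by term and collect like powers.
g(0) = 1
g′(0) = -1
g′′(0) = -7
g′′′(0) = 21
g^(4)(0) = -3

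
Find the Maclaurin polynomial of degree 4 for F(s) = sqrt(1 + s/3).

-5*s^4/10368 + s^3/432 - s^2/72 + s/6 + 1

F(0) = 1
F′(0) = 1/6
F′′(0) = -1/36
F′′′(0) = 1/72
F^(4)(0) = -5/432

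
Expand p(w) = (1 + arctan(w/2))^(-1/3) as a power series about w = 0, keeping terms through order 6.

Compose series: expand the inner function first, then feed it into the outer expansion.
p(0) = 1
p′(0) = -1/6
p′′(0) = 1/9
p′′′(0) = -5/108
p^(4)(0) = -1/162
p^(5)(0) = -17/243
p^(6)(0) = 533/1458
Dividing each by k! gives the coefficients c_0, ..., c_6.

533*w^6/1049760 - 17*w^5/29160 - w^4/3888 - 5*w^3/648 + w^2/18 - w/6 + 1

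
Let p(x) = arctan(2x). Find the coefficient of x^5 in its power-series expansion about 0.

32/5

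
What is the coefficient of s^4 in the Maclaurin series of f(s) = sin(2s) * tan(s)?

-2/3

Write out both Maclaurin series and multiply, keeping only the needed powers.
f(0) = 0
f′(0) = 0
f′′(0) = 4
f′′′(0) = 0
f^(4)(0) = -16
So c_4 = f^(4)(0)/4! = -2/3.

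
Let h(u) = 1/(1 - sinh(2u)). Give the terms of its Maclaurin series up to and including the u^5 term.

Substitute the inner expansion into the outer series and collect powers.
h(0) = 1
h′(0) = 2
h′′(0) = 8
h′′′(0) = 56
h^(4)(0) = 512
h^(5)(0) = 5792

724*u^5/15 + 64*u^4/3 + 28*u^3/3 + 4*u^2 + 2*u + 1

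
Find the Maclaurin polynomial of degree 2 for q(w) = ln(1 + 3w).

-9*w^2/2 + 3*w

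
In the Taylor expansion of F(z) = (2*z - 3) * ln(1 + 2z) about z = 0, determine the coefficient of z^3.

Distribute the polynomial across the series and collect like powers.
F(0) = 0
F′(0) = -6
F′′(0) = 20
F′′′(0) = -72
So c_3 = F′′′(0)/3! = -12.

-12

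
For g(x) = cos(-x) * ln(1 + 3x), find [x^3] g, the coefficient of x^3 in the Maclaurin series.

15/2

Take the Cauchy product of the two expansions.
So c_3 = g′′′(0)/3! = 15/2.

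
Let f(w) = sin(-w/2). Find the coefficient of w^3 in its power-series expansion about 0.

1/48

[w^0] = 0;  [w^1] = -1/2;  [w^2] = 0;  [w^3] = 1/48.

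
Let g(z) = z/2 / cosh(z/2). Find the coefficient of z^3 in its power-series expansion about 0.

-1/16

Divide the numerator series by the denominator series (power-series long division).
g(0) = 0
g′(0) = 1/2
g′′(0) = 0
g′′′(0) = -3/8
The Taylor polynomial is Σ g^(k)(0)/k! · z^k.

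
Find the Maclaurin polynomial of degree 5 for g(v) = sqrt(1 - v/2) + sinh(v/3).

Add the two expansions coefficient-wise.
g(0) = 1
g′(0) = 1/12
g′′(0) = -1/16
g′′′(0) = -17/1728
g^(4)(0) = -15/256
g^(5)(0) = -24491/248832
Then c_k = g^(k)(0)/k! gives each Taylor coefficient.

-24491*v^5/29859840 - 5*v^4/2048 - 17*v^3/10368 - v^2/32 + v/12 + 1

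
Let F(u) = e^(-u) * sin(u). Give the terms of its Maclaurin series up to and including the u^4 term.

Expand each factor separately, then convolve coefficients.
F(0) = 0
F′(0) = 1
F′′(0) = -2
F′′′(0) = 2
F^(4)(0) = 0
The Taylor polynomial is Σ F^(k)(0)/k! · u^k.

u^3/3 - u^2 + u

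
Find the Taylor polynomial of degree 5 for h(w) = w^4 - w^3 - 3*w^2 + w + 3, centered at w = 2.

Differentiate repeatedly and evaluate at the center.

(w - 2)^4 + 7*(w - 2)^3 + 15*(w - 2)^2 + 9*(w - 2) + 1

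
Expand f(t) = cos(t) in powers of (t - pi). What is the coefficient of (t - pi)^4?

-1/24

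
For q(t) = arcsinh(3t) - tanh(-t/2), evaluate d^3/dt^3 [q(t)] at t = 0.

Combine the two series term by term.
The coefficient of t^3 in the expansion is -109/24, so q′′′(0) = 3! * (-109/24) = -109/4.

-109/4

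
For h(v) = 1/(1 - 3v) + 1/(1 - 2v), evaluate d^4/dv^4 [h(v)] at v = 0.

Expand each term separately and add.
The coefficient of v^4 in the expansion is 97, so h^(4)(0) = 4! * (97) = 2328.

2328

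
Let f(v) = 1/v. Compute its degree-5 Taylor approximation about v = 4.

-(v - 4)^5/4096 + (v - 4)^4/1024 - (v - 4)^3/256 + (v - 4)^2/64 - (v - 4)/16 + 1/4

Apply the Taylor formula c_k = f^(k)(a)/k!.
f(4) = 1/4
f′(4) = -1/16
f′′(4) = 1/32
f′′′(4) = -3/128
f^(4)(4) = 3/128
f^(5)(4) = -15/512
The Taylor polynomial is Σ f^(k)(4)/k! · (v - 4)^k.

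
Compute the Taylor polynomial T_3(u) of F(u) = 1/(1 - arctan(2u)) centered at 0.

16*u^3/3 + 4*u^2 + 2*u + 1

Plug the Maclaurin series of the inner function into that of the outer and collect terms.
[u^0] = 1;  [u^1] = 2;  [u^2] = 4;  [u^3] = 16/3.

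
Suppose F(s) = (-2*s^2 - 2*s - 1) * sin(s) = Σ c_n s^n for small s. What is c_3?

Distribute the polynomial across the series and collect like powers.
[s^0] = 0;  [s^1] = -1;  [s^2] = -2;  [s^3] = -11/6.

-11/6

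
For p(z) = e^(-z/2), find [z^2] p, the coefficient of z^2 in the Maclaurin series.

Differentiate repeatedly and evaluate at the center.
So c_2 = p′′(0)/2! = 1/8.

1/8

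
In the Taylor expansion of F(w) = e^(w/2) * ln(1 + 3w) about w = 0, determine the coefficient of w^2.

Expand each factor separately, then convolve coefficients.
[w^0] = 0;  [w^1] = 3;  [w^2] = -3.
So c_2 = F′′(0)/2! = -3.

-3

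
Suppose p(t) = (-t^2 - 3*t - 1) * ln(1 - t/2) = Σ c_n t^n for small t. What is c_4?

17/64

Multiply each power in the prefactor through the base expansion.
p(0) = 0
p′(0) = 1/2
p′′(0) = 13/4
p′′′(0) = 11/2
p^(4)(0) = 51/8
So c_4 = p^(4)(0)/4! = 17/64.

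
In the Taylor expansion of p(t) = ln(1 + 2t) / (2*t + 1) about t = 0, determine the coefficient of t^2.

Expand 1/(denominator) as a geometric series and multiply by the numerator's series.
[t^0] = 0;  [t^1] = 2;  [t^2] = -6.

-6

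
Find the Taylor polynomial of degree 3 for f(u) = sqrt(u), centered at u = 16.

(u - 16)^3/16384 - (u - 16)^2/512 + (u - 16)/8 + 4

Compute the successive derivatives at the expansion point and divide by k!.
f(16) = 4
f′(16) = 1/8
f′′(16) = -1/256
f′′′(16) = 3/8192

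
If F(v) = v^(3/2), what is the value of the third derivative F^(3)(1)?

-3/8

The coefficient of (v - 1)^3 in the expansion is -1/16, so F′′′(1) = 3! * (-1/16) = -3/8.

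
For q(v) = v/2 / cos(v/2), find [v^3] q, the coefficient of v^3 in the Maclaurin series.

1/16

Invert the denominator's series and multiply.
q(0) = 0
q′(0) = 1/2
q′′(0) = 0
q′′′(0) = 3/8
So c_3 = q′′′(0)/3! = 1/16.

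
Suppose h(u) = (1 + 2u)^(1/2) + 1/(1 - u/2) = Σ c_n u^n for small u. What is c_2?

Expand each term separately and add.
So c_2 = h′′(0)/2! = -1/4.

-1/4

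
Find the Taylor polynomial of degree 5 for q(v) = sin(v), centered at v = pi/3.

q(pi/3) = sqrt(3)/2
q′(pi/3) = 1/2
q′′(pi/3) = -sqrt(3)/2
q′′′(pi/3) = -1/2
q^(4)(pi/3) = sqrt(3)/2
q^(5)(pi/3) = 1/2
Then c_k = q^(k)(pi/3)/k! gives each Taylor coefficient.

(v - pi/3)^5/240 + sqrt(3)*(v - pi/3)^4/48 - (v - pi/3)^3/12 - sqrt(3)*(v - pi/3)^2/4 + (v - pi/3)/2 + sqrt(3)/2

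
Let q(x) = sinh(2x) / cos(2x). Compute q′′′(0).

32

Divide the numerator series by the denominator series (power-series long division).
From the series, [x^3] q = 16/3; multiply by 3! = 6 to get 32.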